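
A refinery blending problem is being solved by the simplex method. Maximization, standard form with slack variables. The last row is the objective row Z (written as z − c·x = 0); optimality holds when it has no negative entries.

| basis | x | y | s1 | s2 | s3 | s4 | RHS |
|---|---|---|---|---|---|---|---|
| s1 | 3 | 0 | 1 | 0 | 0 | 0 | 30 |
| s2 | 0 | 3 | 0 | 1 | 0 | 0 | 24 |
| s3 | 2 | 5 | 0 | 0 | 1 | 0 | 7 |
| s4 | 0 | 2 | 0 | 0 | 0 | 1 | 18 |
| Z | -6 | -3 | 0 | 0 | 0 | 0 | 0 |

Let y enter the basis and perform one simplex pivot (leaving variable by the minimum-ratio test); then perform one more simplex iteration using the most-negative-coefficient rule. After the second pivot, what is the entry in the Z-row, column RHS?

21

Ratio test on column y — row 1: entry 0 ≤ 0; row 2: 24/3 = 8; row 3: 7/5 = 7/5; row 4: 18/2 = 9. Minimum is 7/5 at row 3 (s3 leaves); pivot element 5.
Divide row 3 by 5; eliminate column y from the other rows.
Second iteration: most negative Z-row entry is -24/5 in column x, so x enters.
Ratio test on column x — row 1: 30/3 = 10; row 2: entry -6/5 ≤ 0; row 3: (7/5)/(2/5) = 7/2; row 4: entry -4/5 ≤ 0. Minimum is 7/2 at row 3 (y leaves); pivot element 2/5.
Divide row 3 by 2/5; eliminate column x from the other rows.
After both pivots, the entry at the Z-row, column RHS is 21.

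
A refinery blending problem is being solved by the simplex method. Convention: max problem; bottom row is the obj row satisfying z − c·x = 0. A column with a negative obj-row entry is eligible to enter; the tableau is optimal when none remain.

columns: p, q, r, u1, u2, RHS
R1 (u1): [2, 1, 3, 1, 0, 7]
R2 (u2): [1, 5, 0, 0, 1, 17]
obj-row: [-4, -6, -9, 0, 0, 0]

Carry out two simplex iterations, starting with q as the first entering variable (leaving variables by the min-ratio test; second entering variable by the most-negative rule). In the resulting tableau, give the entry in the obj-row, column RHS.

156/5

Ratio test on column q — row 1: 7/1 = 7; row 2: 17/5 = 17/5. Minimum is 17/5 at row 2 (u2 leaves); pivot element 5.
Divide row 2 by 5; eliminate column q from the other rows.
Second iteration: most negative obj-row entry is -9 in column r, so r enters.
Ratio test on column r — row 1: (18/5)/3 = 6/5; row 2: entry 0 ≤ 0. Minimum is 6/5 at row 1 (u1 leaves); pivot element 3.
Divide row 1 by 3; eliminate column r from the other rows.
After both pivots, the entry at the obj-row, column RHS is 156/5.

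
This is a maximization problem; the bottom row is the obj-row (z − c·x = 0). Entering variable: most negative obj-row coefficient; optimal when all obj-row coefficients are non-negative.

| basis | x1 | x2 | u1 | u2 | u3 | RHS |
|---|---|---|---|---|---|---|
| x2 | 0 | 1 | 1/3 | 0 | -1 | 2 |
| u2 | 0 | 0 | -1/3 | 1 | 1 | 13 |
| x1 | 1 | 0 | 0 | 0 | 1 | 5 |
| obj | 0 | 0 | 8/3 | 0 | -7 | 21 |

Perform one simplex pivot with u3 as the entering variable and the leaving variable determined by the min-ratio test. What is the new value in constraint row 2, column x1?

Ratio test on column u3 — row 1: entry -1 ≤ 0; row 2: 13/1 = 13; row 3: 5/1 = 5. Minimum is 5 at row 3 (x1 leaves); pivot element 1.
Divide row 3 by 1; eliminate column u3 from the other rows.
Row 2 update in column x1: 0 − 1·1 = -1.

-1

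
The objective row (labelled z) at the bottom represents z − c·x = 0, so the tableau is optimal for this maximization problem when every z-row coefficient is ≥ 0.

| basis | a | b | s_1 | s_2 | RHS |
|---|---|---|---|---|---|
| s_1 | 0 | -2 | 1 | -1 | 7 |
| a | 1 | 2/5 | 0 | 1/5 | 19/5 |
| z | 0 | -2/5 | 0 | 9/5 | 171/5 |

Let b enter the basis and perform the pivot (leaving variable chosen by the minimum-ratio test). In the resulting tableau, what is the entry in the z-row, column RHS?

Ratio test on column b — row 1: entry -2 ≤ 0; row 2: (19/5)/(2/5) = 19/2. Minimum is 19/2 at row 2 (a leaves); pivot element 2/5.
Divide row 2 by 2/5; eliminate column b from the other rows.
z-row update in column RHS: 171/5 − (-2/5)·(19/2) = 38.

38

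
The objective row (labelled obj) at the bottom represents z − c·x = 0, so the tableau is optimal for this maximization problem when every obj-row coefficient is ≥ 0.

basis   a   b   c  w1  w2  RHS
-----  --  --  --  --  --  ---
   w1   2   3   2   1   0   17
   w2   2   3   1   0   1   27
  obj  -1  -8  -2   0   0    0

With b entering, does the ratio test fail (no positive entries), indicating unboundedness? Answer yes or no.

Column b has positive entries in row(s) 1, 2, so the ratio test bounds it — not unbounded.

no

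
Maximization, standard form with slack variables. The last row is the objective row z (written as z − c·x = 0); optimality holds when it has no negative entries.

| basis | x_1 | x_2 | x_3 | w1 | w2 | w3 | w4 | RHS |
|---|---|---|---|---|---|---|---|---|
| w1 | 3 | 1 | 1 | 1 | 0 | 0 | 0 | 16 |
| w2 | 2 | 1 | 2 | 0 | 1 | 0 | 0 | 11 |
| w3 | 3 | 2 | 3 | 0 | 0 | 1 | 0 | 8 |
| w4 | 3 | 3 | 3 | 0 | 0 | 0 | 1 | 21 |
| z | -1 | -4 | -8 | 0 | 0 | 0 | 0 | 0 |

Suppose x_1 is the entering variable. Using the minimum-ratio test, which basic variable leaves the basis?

Column x_1 entries and ratios — w1: 16/3 = 16/3; w2: 11/2 = 11/2; w3: 8/3 = 8/3; w4: 21/3 = 7.
Smallest ratio is 8/3 in the row of w3, so w3 leaves.

w3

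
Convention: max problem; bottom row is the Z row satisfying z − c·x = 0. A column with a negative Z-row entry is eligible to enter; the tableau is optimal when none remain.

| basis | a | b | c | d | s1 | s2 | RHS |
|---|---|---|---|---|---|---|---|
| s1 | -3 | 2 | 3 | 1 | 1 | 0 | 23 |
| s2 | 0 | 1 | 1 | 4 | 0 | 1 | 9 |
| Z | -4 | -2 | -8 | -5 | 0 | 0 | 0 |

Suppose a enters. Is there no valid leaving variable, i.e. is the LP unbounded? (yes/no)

yes

Every constraint-row entry in column a is ≤ 0, so increasing a is unbounded.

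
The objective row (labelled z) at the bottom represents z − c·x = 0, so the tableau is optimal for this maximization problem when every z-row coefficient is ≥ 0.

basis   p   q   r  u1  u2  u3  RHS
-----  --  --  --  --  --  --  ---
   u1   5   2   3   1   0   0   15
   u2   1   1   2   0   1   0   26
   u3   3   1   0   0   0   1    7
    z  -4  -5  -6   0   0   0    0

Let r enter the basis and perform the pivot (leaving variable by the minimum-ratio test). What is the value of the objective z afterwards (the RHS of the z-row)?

30

Ratio test on column r — row 1: 15/3 = 5; row 2: 26/2 = 13; row 3: entry 0 ≤ 0. Minimum is 5 at row 1 (u1 leaves); pivot element 3.
Pivot on row 1; the z-row RHS becomes 0 − (-6)·5 = 30.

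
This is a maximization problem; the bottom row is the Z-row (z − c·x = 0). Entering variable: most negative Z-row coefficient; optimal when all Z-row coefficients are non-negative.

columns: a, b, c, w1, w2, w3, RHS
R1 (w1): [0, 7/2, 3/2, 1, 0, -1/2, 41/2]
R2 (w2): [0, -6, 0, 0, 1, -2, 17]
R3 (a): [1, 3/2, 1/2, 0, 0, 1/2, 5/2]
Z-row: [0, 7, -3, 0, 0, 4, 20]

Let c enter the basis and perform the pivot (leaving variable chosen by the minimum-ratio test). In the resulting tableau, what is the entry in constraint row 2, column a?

Ratio test on column c — row 1: (41/2)/(3/2) = 41/3; row 2: entry 0 ≤ 0; row 3: (5/2)/(1/2) = 5. Minimum is 5 at row 3 (a leaves); pivot element 1/2.
Divide row 3 by 1/2; eliminate column c from the other rows.
Row 2 update in column a: 0 − 0·2 = 0.

0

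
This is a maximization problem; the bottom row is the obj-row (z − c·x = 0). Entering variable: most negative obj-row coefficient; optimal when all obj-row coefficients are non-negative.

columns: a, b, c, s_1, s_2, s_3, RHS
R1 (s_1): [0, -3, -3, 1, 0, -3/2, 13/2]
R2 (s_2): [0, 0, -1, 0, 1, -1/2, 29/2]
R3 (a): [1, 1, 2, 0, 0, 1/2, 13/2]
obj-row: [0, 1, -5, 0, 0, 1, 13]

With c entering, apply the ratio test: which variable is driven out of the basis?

Column c entries and ratios — s_1: -3 ≤ 0, skip; s_2: -1 ≤ 0, skip; a: (13/2)/2 = 13/4.
Smallest ratio is 13/4 in the row of a, so a leaves.

a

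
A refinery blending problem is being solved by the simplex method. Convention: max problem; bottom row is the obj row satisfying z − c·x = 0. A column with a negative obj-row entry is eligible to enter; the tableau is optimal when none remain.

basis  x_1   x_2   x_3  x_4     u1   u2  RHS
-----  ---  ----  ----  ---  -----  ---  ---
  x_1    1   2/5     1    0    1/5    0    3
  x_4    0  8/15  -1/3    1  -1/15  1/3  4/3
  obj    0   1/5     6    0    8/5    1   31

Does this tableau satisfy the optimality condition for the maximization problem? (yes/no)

yes

Every obj-row coefficient is ≥ 0, so the tableau is optimal.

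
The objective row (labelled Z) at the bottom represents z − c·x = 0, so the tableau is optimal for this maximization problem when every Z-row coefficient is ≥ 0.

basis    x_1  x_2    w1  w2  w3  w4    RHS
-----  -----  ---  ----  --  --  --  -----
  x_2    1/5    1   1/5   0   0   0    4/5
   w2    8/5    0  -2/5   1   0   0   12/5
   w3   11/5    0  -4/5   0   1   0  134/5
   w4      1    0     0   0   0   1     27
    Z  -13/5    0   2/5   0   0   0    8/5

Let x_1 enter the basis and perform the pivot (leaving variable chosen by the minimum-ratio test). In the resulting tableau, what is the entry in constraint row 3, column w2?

-11/8

Ratio test on column x_1 — row 1: (4/5)/(1/5) = 4; row 2: (12/5)/(8/5) = 3/2; row 3: (134/5)/(11/5) = 134/11; row 4: 27/1 = 27. Minimum is 3/2 at row 2 (w2 leaves); pivot element 8/5.
Divide row 2 by 8/5; eliminate column x_1 from the other rows.
Row 3 update in column w2: 0 − (11/5)·(5/8) = -11/8.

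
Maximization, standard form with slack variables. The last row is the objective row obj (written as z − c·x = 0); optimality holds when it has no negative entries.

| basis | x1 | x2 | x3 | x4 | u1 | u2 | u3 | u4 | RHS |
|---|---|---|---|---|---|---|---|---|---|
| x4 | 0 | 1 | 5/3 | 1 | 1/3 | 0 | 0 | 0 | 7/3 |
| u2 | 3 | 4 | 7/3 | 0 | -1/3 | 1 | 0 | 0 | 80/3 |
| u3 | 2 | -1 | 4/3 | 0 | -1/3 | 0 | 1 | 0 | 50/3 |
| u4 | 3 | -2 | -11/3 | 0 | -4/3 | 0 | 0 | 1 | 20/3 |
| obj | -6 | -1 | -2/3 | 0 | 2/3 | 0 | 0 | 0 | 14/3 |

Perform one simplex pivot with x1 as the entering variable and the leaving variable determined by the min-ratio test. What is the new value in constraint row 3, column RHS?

Ratio test on column x1 — row 1: entry 0 ≤ 0; row 2: (80/3)/3 = 80/9; row 3: (50/3)/2 = 25/3; row 4: (20/3)/3 = 20/9. Minimum is 20/9 at row 4 (u4 leaves); pivot element 3.
Divide row 4 by 3; eliminate column x1 from the other rows.
Row 3 update in column RHS: 50/3 − 2·(20/9) = 110/9.

110/9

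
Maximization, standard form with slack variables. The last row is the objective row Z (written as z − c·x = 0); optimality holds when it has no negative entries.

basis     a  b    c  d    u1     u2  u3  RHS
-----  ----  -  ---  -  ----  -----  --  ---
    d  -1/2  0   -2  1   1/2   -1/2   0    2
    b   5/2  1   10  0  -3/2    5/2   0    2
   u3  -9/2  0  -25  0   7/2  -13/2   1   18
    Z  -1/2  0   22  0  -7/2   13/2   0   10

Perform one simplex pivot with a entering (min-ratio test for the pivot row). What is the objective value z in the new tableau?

Ratio test on column a — row 1: entry -1/2 ≤ 0; row 2: 2/(5/2) = 4/5; row 3: entry -9/2 ≤ 0. Minimum is 4/5 at row 2 (b leaves); pivot element 5/2.
Pivot on row 2; the Z-row RHS becomes 10 − (-1/2)·(4/5) = 52/5.

52/5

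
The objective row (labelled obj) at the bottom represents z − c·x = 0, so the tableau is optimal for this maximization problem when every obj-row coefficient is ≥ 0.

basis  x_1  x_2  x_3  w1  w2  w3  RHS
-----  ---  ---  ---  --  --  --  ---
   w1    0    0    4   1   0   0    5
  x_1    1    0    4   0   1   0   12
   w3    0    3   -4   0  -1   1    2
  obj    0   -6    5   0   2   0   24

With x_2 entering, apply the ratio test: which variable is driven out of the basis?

w3

Column x_2 entries and ratios — w1: 0 ≤ 0, skip; x_1: 0 ≤ 0, skip; w3: 2/3 = 2/3.
Smallest ratio is 2/3 in the row of w3, so w3 leaves.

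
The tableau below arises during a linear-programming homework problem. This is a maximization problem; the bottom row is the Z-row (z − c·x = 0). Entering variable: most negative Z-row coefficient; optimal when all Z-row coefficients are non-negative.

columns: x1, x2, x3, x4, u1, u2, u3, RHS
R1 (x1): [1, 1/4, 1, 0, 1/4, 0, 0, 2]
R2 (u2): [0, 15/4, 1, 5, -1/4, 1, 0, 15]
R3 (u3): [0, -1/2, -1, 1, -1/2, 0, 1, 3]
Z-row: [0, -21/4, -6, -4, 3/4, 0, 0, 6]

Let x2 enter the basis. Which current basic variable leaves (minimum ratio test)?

u2

Column x2 entries and ratios — x1: 2/(1/4) = 8; u2: 15/(15/4) = 4; u3: -1/2 ≤ 0, skip.
Smallest ratio is 4 in the row of u2, so u2 leaves.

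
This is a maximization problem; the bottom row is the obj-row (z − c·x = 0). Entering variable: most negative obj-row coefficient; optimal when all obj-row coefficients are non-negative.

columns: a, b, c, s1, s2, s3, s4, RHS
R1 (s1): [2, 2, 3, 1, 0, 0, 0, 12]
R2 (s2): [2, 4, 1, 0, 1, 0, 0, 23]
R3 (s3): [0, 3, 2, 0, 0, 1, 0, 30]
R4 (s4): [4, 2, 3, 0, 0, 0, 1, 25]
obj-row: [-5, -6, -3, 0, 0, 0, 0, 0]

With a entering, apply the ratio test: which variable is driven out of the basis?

s1

Column a entries and ratios — s1: 12/2 = 6; s2: 23/2 = 23/2; s3: 0 ≤ 0, skip; s4: 25/4 = 25/4.
Smallest ratio is 6 in the row of s1, so s1 leaves.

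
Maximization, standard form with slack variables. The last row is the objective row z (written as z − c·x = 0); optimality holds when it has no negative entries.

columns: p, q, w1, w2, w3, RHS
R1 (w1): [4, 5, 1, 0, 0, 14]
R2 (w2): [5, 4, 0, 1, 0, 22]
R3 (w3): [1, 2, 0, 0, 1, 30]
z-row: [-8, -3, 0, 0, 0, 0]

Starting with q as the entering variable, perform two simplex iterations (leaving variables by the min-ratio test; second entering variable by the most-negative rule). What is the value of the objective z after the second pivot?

Ratio test on column q — row 1: 14/5 = 14/5; row 2: 22/4 = 11/2; row 3: 30/2 = 15. Minimum is 14/5 at row 1 (w1 leaves); pivot element 5.
Pivot on row 1; the z-row RHS becomes 0 − (-3)·(14/5) = 42/5.
Next entering variable (most negative z-row entry -28/5): p.
Ratio test on column p — row 1: (14/5)/(4/5) = 7/2; row 2: (54/5)/(9/5) = 6; row 3: entry -3/5 ≤ 0. Minimum is 7/2 at row 1 (q leaves); pivot element 4/5.
After the second pivot the z-row RHS is 42/5 − (-28/5)·(7/2) = 28.

28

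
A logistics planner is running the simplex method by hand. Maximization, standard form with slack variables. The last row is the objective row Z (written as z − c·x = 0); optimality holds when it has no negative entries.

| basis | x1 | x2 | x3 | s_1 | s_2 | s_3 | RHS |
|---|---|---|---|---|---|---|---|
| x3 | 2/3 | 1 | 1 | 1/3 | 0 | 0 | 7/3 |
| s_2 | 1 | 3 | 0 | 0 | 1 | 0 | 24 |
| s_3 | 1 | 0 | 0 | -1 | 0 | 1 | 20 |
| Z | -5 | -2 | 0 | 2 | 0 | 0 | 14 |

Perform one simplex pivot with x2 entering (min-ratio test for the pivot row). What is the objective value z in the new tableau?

Ratio test on column x2 — row 1: (7/3)/1 = 7/3; row 2: 24/3 = 8; row 3: entry 0 ≤ 0. Minimum is 7/3 at row 1 (x3 leaves); pivot element 1.
Pivot on row 1; the Z-row RHS becomes 14 − (-2)·(7/3) = 56/3.

56/3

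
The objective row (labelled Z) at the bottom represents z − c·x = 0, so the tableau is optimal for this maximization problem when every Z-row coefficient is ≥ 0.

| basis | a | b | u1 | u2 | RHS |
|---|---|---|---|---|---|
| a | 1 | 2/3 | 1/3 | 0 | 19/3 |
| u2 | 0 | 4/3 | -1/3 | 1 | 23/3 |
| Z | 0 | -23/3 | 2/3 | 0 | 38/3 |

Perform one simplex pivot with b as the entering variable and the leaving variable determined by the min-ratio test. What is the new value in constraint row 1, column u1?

1/2

Ratio test on column b — row 1: (19/3)/(2/3) = 19/2; row 2: (23/3)/(4/3) = 23/4. Minimum is 23/4 at row 2 (u2 leaves); pivot element 4/3.
Divide row 2 by 4/3; eliminate column b from the other rows.
Row 1 update in column u1: 1/3 − (2/3)·(-1/4) = 1/2.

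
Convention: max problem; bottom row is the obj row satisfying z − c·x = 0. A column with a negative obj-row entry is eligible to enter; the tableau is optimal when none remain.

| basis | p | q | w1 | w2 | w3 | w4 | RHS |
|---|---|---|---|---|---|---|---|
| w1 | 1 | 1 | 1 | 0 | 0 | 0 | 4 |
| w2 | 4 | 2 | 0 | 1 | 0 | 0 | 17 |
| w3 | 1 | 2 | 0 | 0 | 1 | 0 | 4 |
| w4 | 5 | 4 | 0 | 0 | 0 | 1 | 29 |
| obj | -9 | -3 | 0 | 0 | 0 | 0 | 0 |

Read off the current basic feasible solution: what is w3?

4

w3 is basic (row 3); its value is the RHS of that row, 4.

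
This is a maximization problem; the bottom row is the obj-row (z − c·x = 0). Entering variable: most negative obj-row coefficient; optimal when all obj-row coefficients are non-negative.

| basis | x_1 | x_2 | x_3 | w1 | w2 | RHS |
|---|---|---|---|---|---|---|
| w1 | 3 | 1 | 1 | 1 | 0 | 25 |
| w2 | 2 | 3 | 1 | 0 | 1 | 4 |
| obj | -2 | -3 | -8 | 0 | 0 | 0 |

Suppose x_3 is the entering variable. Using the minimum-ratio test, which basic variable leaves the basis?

w2

Column x_3 entries and ratios — w1: 25/1 = 25; w2: 4/1 = 4.
Smallest ratio is 4 in the row of w2, so w2 leaves.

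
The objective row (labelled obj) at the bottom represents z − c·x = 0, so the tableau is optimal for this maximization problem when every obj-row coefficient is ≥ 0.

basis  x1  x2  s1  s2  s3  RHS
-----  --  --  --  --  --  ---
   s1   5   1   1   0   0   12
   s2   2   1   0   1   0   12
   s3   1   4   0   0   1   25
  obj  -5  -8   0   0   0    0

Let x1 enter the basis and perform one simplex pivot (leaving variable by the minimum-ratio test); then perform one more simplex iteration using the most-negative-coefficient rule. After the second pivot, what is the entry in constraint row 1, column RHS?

23/19

Ratio test on column x1 — row 1: 12/5 = 12/5; row 2: 12/2 = 6; row 3: 25/1 = 25. Minimum is 12/5 at row 1 (s1 leaves); pivot element 5.
Divide row 1 by 5; eliminate column x1 from the other rows.
Second iteration: most negative obj-row entry is -7 in column x2, so x2 enters.
Ratio test on column x2 — row 1: (12/5)/(1/5) = 12; row 2: (36/5)/(3/5) = 12; row 3: (113/5)/(19/5) = 113/19. Minimum is 113/19 at row 3 (s3 leaves); pivot element 19/5.
Divide row 3 by 19/5; eliminate column x2 from the other rows.
After both pivots, the entry at constraint row 1, column RHS is 23/19.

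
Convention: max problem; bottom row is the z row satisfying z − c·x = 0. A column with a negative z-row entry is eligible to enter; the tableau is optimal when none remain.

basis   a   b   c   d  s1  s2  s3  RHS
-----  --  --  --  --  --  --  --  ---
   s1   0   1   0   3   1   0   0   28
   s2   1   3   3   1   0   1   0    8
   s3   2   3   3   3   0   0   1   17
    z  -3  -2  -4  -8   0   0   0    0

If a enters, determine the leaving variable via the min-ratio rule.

s2

Column a entries and ratios — s1: 0 ≤ 0, skip; s2: 8/1 = 8; s3: 17/2 = 17/2.
Smallest ratio is 8 in the row of s2, so s2 leaves.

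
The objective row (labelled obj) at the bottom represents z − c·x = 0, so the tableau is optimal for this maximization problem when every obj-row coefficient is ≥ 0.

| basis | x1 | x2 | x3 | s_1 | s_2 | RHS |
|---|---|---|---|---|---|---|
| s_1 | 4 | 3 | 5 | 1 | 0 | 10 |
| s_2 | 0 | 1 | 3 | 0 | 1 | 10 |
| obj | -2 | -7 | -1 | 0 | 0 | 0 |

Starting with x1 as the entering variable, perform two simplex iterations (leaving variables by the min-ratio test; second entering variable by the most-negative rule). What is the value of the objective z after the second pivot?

70/3

Ratio test on column x1 — row 1: 10/4 = 5/2; row 2: entry 0 ≤ 0. Minimum is 5/2 at row 1 (s_1 leaves); pivot element 4.
Pivot on row 1; the obj-row RHS becomes 0 − (-2)·(5/2) = 5.
Next entering variable (most negative obj-row entry -11/2): x2.
Ratio test on column x2 — row 1: (5/2)/(3/4) = 10/3; row 2: 10/1 = 10. Minimum is 10/3 at row 1 (x1 leaves); pivot element 3/4.
After the second pivot the obj-row RHS is 5 − (-11/2)·(10/3) = 70/3.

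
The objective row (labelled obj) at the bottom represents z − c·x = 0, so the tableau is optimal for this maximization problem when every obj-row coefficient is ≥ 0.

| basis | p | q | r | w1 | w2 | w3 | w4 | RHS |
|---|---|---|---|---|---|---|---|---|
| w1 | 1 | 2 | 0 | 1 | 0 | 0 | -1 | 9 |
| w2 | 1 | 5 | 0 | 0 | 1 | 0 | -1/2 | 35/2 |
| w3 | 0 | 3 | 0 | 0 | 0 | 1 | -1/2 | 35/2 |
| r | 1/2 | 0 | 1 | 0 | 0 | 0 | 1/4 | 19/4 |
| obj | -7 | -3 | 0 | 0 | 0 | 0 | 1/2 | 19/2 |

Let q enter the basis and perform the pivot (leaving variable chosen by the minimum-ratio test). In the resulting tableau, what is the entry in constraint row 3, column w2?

Ratio test on column q — row 1: 9/2 = 9/2; row 2: (35/2)/5 = 7/2; row 3: (35/2)/3 = 35/6; row 4: entry 0 ≤ 0. Minimum is 7/2 at row 2 (w2 leaves); pivot element 5.
Divide row 2 by 5; eliminate column q from the other rows.
Row 3 update in column w2: 0 − 3·(1/5) = -3/5.

-3/5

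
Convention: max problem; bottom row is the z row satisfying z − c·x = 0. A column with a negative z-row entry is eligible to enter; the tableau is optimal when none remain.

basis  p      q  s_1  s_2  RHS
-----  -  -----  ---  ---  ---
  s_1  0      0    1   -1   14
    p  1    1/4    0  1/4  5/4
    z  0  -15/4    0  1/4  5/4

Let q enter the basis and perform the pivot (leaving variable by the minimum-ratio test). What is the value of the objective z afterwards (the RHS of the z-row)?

20

Ratio test on column q — row 1: entry 0 ≤ 0; row 2: (5/4)/(1/4) = 5. Minimum is 5 at row 2 (p leaves); pivot element 1/4.
Pivot on row 2; the z-row RHS becomes 5/4 − (-15/4)·5 = 20.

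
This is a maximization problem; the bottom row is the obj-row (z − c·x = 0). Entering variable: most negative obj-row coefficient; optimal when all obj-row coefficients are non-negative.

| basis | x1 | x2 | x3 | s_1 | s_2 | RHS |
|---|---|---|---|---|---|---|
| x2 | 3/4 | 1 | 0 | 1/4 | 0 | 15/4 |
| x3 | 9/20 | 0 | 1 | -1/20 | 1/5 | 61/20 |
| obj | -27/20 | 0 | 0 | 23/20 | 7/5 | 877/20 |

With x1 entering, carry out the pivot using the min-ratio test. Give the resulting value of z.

253/5

Ratio test on column x1 — row 1: (15/4)/(3/4) = 5; row 2: (61/20)/(9/20) = 61/9. Minimum is 5 at row 1 (x2 leaves); pivot element 3/4.
Pivot on row 1; the obj-row RHS becomes 877/20 − (-27/20)·5 = 253/5.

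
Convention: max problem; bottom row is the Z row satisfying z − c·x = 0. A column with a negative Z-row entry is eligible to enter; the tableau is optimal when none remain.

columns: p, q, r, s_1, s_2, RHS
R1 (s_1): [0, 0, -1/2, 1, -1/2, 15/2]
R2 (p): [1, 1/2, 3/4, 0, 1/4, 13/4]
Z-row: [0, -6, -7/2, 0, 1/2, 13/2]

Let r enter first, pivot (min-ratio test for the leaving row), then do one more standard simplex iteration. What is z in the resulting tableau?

Ratio test on column r — row 1: entry -1/2 ≤ 0; row 2: (13/4)/(3/4) = 13/3. Minimum is 13/3 at row 2 (p leaves); pivot element 3/4.
Pivot on row 2; the Z-row RHS becomes 13/2 − (-7/2)·(13/3) = 65/3.
Next entering variable (most negative Z-row entry -11/3): q.
Ratio test on column q — row 1: (29/3)/(1/3) = 29; row 2: (13/3)/(2/3) = 13/2. Minimum is 13/2 at row 2 (r leaves); pivot element 2/3.
After the second pivot the Z-row RHS is 65/3 − (-11/3)·(13/2) = 91/2.

91/2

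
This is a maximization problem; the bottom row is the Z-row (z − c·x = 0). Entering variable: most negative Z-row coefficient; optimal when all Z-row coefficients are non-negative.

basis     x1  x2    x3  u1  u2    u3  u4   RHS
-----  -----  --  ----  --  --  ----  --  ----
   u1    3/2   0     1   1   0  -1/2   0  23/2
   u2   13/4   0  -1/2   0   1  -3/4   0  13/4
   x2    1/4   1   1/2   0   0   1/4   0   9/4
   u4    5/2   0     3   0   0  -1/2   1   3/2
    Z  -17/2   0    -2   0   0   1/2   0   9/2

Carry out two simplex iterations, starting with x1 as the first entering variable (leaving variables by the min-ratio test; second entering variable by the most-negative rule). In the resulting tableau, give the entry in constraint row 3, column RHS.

7

Ratio test on column x1 — row 1: (23/2)/(3/2) = 23/3; row 2: (13/4)/(13/4) = 1; row 3: (9/4)/(1/4) = 9; row 4: (3/2)/(5/2) = 3/5. Minimum is 3/5 at row 4 (u4 leaves); pivot element 5/2.
Divide row 4 by 5/2; eliminate column x1 from the other rows.
Second iteration: most negative Z-row entry is -6/5 in column u3, so u3 enters.
Ratio test on column u3 — row 1: entry -1/5 ≤ 0; row 2: entry -1/10 ≤ 0; row 3: (21/10)/(3/10) = 7; row 4: entry -1/5 ≤ 0. Minimum is 7 at row 3 (x2 leaves); pivot element 3/10.
Divide row 3 by 3/10; eliminate column u3 from the other rows.
After both pivots, the entry at constraint row 3, column RHS is 7.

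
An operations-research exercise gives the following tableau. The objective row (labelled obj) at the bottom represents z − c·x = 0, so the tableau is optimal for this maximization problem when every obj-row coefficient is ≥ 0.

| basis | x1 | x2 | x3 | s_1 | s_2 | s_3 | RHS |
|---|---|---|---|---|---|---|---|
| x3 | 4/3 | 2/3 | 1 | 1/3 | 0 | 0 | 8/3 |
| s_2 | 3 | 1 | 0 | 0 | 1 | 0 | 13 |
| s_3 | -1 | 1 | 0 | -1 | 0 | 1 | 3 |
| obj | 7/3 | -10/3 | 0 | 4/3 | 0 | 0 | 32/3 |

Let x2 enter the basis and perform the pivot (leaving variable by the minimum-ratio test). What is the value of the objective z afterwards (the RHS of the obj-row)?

Ratio test on column x2 — row 1: (8/3)/(2/3) = 4; row 2: 13/1 = 13; row 3: 3/1 = 3. Minimum is 3 at row 3 (s_3 leaves); pivot element 1.
Pivot on row 3; the obj-row RHS becomes 32/3 − (-10/3)·3 = 62/3.

62/3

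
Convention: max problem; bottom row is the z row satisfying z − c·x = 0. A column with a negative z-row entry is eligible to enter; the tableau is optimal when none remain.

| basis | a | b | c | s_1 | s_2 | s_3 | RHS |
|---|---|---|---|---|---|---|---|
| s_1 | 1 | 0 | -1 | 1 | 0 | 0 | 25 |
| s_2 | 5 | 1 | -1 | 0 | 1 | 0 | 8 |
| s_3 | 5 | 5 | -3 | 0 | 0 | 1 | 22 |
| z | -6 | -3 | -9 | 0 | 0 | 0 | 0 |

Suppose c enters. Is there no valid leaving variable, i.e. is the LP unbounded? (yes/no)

Every constraint-row entry in column c is ≤ 0, so increasing c is unbounded.

yes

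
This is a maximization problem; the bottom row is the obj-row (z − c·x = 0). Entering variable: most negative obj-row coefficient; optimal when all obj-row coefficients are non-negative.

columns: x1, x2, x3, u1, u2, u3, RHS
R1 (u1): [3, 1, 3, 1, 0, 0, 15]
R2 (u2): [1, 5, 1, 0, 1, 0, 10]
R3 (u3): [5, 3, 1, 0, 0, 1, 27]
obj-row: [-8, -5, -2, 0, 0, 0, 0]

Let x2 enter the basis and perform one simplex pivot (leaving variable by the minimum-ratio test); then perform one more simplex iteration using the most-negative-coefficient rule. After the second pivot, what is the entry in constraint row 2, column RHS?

15/14

Ratio test on column x2 — row 1: 15/1 = 15; row 2: 10/5 = 2; row 3: 27/3 = 9. Minimum is 2 at row 2 (u2 leaves); pivot element 5.
Divide row 2 by 5; eliminate column x2 from the other rows.
Second iteration: most negative obj-row entry is -7 in column x1, so x1 enters.
Ratio test on column x1 — row 1: 13/(14/5) = 65/14; row 2: 2/(1/5) = 10; row 3: 21/(22/5) = 105/22. Minimum is 65/14 at row 1 (u1 leaves); pivot element 14/5.
Divide row 1 by 14/5; eliminate column x1 from the other rows.
After both pivots, the entry at constraint row 2, column RHS is 15/14.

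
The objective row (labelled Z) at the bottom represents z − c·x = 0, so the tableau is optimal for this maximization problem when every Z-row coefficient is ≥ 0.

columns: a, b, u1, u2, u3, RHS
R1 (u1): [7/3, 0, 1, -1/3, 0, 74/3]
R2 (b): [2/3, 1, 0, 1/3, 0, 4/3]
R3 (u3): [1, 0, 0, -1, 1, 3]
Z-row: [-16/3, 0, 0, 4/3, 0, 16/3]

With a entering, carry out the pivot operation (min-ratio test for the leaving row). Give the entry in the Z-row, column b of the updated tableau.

Ratio test on column a — row 1: (74/3)/(7/3) = 74/7; row 2: (4/3)/(2/3) = 2; row 3: 3/1 = 3. Minimum is 2 at row 2 (b leaves); pivot element 2/3.
Divide row 2 by 2/3; eliminate column a from the other rows.
Z-row update in column b: 0 − (-16/3)·(3/2) = 8.

8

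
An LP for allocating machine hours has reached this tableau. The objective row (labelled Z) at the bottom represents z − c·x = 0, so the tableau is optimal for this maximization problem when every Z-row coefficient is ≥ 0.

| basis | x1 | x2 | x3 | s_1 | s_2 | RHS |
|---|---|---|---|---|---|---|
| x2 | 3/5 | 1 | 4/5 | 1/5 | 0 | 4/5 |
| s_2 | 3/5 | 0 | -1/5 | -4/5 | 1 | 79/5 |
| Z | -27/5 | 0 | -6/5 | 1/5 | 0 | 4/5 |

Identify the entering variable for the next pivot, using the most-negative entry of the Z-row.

x1

Negative Z-row entries: x1: -27/5, x3: -6/5.
The most negative is -27/5 in column x1, so x1 enters.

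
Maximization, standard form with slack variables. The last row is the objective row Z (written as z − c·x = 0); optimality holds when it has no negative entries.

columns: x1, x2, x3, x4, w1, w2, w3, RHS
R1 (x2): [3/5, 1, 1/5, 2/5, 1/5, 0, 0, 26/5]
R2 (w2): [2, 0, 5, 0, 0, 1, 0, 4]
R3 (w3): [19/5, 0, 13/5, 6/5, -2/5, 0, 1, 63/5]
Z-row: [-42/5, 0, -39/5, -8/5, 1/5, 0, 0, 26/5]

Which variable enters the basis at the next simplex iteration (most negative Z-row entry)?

x1

Negative Z-row entries: x1: -42/5, x3: -39/5, x4: -8/5.
The most negative is -42/5 in column x1, so x1 enters.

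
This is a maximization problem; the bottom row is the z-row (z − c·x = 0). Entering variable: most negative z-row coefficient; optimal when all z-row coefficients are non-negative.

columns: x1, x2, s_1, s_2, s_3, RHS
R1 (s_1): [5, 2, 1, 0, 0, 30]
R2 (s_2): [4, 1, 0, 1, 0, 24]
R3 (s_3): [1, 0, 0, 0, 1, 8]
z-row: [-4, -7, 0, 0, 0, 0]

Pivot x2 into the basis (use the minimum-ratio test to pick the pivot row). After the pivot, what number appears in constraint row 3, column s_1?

Ratio test on column x2 — row 1: 30/2 = 15; row 2: 24/1 = 24; row 3: entry 0 ≤ 0. Minimum is 15 at row 1 (s_1 leaves); pivot element 2.
Divide row 1 by 2; eliminate column x2 from the other rows.
Row 3 update in column s_1: 0 − 0·(1/2) = 0.

0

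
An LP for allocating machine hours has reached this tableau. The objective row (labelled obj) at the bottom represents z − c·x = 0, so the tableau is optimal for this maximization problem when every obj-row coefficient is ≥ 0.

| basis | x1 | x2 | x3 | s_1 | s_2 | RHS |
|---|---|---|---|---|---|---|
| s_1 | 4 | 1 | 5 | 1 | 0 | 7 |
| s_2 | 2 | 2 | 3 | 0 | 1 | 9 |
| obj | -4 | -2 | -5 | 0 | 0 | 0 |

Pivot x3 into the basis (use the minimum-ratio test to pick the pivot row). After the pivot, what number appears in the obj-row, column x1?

Ratio test on column x3 — row 1: 7/5 = 7/5; row 2: 9/3 = 3. Minimum is 7/5 at row 1 (s_1 leaves); pivot element 5.
Divide row 1 by 5; eliminate column x3 from the other rows.
obj-row update in column x1: -4 − (-5)·(4/5) = 0.

0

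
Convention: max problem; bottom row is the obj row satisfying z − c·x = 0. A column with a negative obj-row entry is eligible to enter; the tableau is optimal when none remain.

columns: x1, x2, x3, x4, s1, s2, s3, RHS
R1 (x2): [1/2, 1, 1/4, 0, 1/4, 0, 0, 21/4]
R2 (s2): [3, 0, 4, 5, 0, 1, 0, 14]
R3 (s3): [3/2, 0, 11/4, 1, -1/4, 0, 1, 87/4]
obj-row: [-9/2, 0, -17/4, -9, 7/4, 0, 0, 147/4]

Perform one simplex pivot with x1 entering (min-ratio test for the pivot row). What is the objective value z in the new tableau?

Ratio test on column x1 — row 1: (21/4)/(1/2) = 21/2; row 2: 14/3 = 14/3; row 3: (87/4)/(3/2) = 29/2. Minimum is 14/3 at row 2 (s2 leaves); pivot element 3.
Pivot on row 2; the obj-row RHS becomes 147/4 − (-9/2)·(14/3) = 231/4.

231/4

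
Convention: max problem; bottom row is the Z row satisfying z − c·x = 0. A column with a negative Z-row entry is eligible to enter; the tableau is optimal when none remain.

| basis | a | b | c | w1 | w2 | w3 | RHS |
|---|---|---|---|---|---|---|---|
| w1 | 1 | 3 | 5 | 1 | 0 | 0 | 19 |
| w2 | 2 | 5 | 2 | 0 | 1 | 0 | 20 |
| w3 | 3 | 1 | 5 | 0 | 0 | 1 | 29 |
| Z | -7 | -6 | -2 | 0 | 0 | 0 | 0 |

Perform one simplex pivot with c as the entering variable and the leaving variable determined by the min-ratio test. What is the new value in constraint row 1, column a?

1/5

Ratio test on column c — row 1: 19/5 = 19/5; row 2: 20/2 = 10; row 3: 29/5 = 29/5. Minimum is 19/5 at row 1 (w1 leaves); pivot element 5.
Divide row 1 by 5; eliminate column c from the other rows.
In the new row 1, the a entry is the old entry divided by the pivot: 1/5 = 1/5.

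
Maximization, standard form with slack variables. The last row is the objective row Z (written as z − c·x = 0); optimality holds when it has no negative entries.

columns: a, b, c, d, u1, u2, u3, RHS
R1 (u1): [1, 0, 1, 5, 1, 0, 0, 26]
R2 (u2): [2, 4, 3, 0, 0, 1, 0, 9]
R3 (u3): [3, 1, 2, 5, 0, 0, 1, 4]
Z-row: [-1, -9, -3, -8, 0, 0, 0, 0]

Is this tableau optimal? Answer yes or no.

no

The Z-row has a negative entry -9 in column b, so it is not optimal.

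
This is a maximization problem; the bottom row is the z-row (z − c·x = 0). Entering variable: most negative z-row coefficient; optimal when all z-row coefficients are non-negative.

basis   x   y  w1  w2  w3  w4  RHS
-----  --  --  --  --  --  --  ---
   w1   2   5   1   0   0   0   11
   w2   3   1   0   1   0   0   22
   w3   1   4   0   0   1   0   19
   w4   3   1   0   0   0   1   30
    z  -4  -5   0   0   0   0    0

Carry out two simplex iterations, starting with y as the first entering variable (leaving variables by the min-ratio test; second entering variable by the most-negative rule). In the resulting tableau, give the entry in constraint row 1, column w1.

Ratio test on column y — row 1: 11/5 = 11/5; row 2: 22/1 = 22; row 3: 19/4 = 19/4; row 4: 30/1 = 30. Minimum is 11/5 at row 1 (w1 leaves); pivot element 5.
Divide row 1 by 5; eliminate column y from the other rows.
Second iteration: most negative z-row entry is -2 in column x, so x enters.
Ratio test on column x — row 1: (11/5)/(2/5) = 11/2; row 2: (99/5)/(13/5) = 99/13; row 3: entry -3/5 ≤ 0; row 4: (139/5)/(13/5) = 139/13. Minimum is 11/2 at row 1 (y leaves); pivot element 2/5.
Divide row 1 by 2/5; eliminate column x from the other rows.
After both pivots, the entry at constraint row 1, column w1 is 1/2.

1/2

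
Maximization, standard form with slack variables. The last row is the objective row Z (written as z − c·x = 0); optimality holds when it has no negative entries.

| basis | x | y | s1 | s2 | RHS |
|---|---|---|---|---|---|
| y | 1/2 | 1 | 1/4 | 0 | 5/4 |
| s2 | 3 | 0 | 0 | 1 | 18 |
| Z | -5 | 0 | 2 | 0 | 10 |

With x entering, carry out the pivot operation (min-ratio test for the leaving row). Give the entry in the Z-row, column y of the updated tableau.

10

Ratio test on column x — row 1: (5/4)/(1/2) = 5/2; row 2: 18/3 = 6. Minimum is 5/2 at row 1 (y leaves); pivot element 1/2.
Divide row 1 by 1/2; eliminate column x from the other rows.
Z-row update in column y: 0 − (-5)·2 = 10.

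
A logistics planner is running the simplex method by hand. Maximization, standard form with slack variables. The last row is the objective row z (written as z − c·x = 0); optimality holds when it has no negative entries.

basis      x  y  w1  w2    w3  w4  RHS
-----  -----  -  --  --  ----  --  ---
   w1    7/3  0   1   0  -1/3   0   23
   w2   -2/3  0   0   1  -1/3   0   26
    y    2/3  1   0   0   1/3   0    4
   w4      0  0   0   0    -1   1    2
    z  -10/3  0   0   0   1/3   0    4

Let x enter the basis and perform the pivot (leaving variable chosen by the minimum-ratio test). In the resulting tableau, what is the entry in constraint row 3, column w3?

1/2

Ratio test on column x — row 1: 23/(7/3) = 69/7; row 2: entry -2/3 ≤ 0; row 3: 4/(2/3) = 6; row 4: entry 0 ≤ 0. Minimum is 6 at row 3 (y leaves); pivot element 2/3.
Divide row 3 by 2/3; eliminate column x from the other rows.
In the new row 3, the w3 entry is the old entry divided by the pivot: (1/3)/(2/3) = 1/2.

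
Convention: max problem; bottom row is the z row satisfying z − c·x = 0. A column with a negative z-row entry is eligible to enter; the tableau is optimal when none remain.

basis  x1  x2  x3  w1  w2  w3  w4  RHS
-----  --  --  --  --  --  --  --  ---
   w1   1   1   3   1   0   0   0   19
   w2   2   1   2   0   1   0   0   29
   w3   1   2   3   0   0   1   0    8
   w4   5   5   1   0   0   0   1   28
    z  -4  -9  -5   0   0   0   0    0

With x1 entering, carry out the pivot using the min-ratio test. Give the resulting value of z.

112/5

Ratio test on column x1 — row 1: 19/1 = 19; row 2: 29/2 = 29/2; row 3: 8/1 = 8; row 4: 28/5 = 28/5. Minimum is 28/5 at row 4 (w4 leaves); pivot element 5.
Pivot on row 4; the z-row RHS becomes 0 − (-4)·(28/5) = 112/5.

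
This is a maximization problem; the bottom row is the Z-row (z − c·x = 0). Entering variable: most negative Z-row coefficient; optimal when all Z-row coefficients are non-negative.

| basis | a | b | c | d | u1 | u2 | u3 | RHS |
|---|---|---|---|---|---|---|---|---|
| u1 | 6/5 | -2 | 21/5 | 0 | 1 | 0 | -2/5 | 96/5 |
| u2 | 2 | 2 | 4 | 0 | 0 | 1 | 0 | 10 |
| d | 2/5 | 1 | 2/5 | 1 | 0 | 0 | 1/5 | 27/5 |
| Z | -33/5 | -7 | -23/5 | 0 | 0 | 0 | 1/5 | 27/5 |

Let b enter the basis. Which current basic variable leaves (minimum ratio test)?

Column b entries and ratios — u1: -2 ≤ 0, skip; u2: 10/2 = 5; d: (27/5)/1 = 27/5.
Smallest ratio is 5 in the row of u2, so u2 leaves.

u2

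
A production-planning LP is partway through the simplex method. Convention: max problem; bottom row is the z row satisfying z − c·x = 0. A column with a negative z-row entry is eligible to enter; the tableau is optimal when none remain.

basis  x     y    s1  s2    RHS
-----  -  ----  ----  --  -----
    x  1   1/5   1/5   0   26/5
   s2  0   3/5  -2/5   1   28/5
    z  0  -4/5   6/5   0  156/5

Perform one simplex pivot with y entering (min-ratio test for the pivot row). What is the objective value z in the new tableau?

Ratio test on column y — row 1: (26/5)/(1/5) = 26; row 2: (28/5)/(3/5) = 28/3. Minimum is 28/3 at row 2 (s2 leaves); pivot element 3/5.
Pivot on row 2; the z-row RHS becomes 156/5 − (-4/5)·(28/3) = 116/3.

116/3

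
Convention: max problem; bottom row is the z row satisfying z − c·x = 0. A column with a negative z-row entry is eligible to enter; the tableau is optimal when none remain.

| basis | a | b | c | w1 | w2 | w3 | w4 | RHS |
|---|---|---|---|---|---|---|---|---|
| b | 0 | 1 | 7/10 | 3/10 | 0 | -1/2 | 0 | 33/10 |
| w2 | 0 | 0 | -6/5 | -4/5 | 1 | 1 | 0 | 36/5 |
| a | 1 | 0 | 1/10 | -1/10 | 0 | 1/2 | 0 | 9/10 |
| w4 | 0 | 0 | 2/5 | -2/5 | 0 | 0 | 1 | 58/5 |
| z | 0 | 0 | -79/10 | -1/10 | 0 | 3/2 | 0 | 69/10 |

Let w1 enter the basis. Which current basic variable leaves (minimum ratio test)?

Column w1 entries and ratios — b: (33/10)/(3/10) = 11; w2: -4/5 ≤ 0, skip; a: -1/10 ≤ 0, skip; w4: -2/5 ≤ 0, skip.
Smallest ratio is 11 in the row of b, so b leaves.

b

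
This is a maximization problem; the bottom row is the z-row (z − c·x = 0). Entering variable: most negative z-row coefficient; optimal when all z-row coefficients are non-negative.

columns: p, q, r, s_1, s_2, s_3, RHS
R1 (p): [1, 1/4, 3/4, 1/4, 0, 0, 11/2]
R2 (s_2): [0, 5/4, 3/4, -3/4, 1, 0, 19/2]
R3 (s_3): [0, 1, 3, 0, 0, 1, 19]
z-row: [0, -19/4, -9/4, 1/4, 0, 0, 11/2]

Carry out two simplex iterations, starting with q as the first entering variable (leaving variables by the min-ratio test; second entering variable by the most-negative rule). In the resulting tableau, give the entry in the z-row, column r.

Ratio test on column q — row 1: (11/2)/(1/4) = 22; row 2: (19/2)/(5/4) = 38/5; row 3: 19/1 = 19. Minimum is 38/5 at row 2 (s_2 leaves); pivot element 5/4.
Divide row 2 by 5/4; eliminate column q from the other rows.
Second iteration: most negative z-row entry is -13/5 in column s_1, so s_1 enters.
Ratio test on column s_1 — row 1: (18/5)/(2/5) = 9; row 2: entry -3/5 ≤ 0; row 3: (57/5)/(3/5) = 19. Minimum is 9 at row 1 (p leaves); pivot element 2/5.
Divide row 1 by 2/5; eliminate column s_1 from the other rows.
After both pivots, the entry at the z-row, column r is 9/2.

9/2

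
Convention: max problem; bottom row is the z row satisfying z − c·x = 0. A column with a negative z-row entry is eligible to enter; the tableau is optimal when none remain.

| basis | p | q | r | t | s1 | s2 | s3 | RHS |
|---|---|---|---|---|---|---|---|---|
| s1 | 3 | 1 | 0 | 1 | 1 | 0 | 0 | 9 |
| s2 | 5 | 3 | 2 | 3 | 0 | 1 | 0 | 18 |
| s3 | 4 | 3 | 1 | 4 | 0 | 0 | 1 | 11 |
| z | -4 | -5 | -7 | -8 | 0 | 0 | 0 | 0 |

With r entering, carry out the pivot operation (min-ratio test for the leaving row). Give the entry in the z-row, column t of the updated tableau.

5/2

Ratio test on column r — row 1: entry 0 ≤ 0; row 2: 18/2 = 9; row 3: 11/1 = 11. Minimum is 9 at row 2 (s2 leaves); pivot element 2.
Divide row 2 by 2; eliminate column r from the other rows.
z-row update in column t: -8 − (-7)·(3/2) = 5/2.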